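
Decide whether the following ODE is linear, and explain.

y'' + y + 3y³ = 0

Nonlinear (y³ term)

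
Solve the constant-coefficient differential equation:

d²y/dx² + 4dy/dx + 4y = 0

Characteristic equation: r² + 4r + 4 = 0
Factored: (r + 2)² = 0
Repeated root: r = -2
General solution: y = (C₁ + C₂x)e^(-2x)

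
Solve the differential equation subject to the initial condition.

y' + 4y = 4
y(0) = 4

General solution: y = 1 + Ce^(-4x)
Applying y(0) = 4: C = 4 - 1 = 3
Particular solution: y = 1 + 3e^(-4x)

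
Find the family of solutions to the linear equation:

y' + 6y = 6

Using integrating factor method:

General solution: y = 1 + Ce^(-6x)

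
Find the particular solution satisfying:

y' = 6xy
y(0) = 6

General solution: y = Ce^(3x²)
Applying IC y(0) = 6:
Particular solution: y = 6e^(3x²)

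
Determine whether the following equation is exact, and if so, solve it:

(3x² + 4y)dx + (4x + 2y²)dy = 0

Verify exactness: ∂M/∂y = ∂N/∂x ✓
Find F(x,y) such that ∂F/∂x = M, ∂F/∂y = N
Solution: x³ + 4xy + 2y³/3 = C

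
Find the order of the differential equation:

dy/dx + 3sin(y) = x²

The order is 1 (highest derivative is of order 1).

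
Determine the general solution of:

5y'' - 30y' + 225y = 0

Characteristic equation: 5r² - 30r + 225 = 0
Divide by 5: r² - 6r + 45 = 0
Roots: r = 3 ± 6i (complex conjugates)
General solution: y = e^(3x)(C₁cos(6x) + C₂sin(6x))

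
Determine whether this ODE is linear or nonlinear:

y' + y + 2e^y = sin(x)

Nonlinear (e^y is nonlinear in y)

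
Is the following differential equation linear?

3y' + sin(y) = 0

No. Nonlinear (sin(y) is nonlinear in y)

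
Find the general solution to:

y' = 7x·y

Separating variables and integrating:
ln|y| = 7x^2/2 + C

General solution: y = Ce^(7x^2/2)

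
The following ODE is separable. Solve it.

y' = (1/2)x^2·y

Separating variables and integrating:
ln|y| = x^3/6 + C

General solution: y = Ce^(x^3/6)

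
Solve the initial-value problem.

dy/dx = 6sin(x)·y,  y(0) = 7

General solution: y = Ce^(-6cos(x))
Applying IC y(0) = 7:
Particular solution: y = 7e^(6(1-cos(x)))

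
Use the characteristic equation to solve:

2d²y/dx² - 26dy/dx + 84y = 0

Characteristic equation: 2r² - 26r + 84 = 0
Divide by 2: r² - 13r + 42 = 0
Roots: r = 7, 6 (distinct real)
General solution: y = C₁e^(7x) + C₂e^(6x)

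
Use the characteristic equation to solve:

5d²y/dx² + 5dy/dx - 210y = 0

Characteristic equation: 5r² + 5r - 210 = 0
Divide by 5: r² + r - 42 = 0
Roots: r = 6, -7 (distinct real)
General solution: y = C₁e^(6x) + C₂e^(-7x)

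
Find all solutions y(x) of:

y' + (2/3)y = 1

Using integrating factor method:

General solution: y = 3/2 + Ce^(-2x/3)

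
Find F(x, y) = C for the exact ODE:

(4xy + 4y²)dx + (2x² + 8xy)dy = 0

Verify exactness: ∂M/∂y = ∂N/∂x ✓
Find F(x,y) such that ∂F/∂x = M, ∂F/∂y = N
Solution: 2x²y + 4xy² = C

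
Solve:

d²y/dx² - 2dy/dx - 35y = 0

Characteristic equation: r² - 2r - 35 = 0
Roots: r = 7, -5 (distinct real)
General solution: y = C₁e^(7x) + C₂e^(-5x)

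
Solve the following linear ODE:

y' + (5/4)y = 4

Using integrating factor method:

General solution: y = 16/5 + Ce^(-5x/4)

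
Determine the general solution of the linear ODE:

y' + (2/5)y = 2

Using integrating factor method:

General solution: y = 5 + Ce^(-2x/5)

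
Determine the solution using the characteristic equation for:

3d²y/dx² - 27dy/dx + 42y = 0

Characteristic equation: 3r² - 27r + 42 = 0
Divide by 3: r² - 9r + 14 = 0
Roots: r = 2, 7 (distinct real)
General solution: y = C₁e^(2x) + C₂e^(7x)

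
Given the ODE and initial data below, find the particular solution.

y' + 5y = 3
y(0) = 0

General solution: y = 3/5 + Ce^(-5x)
Applying y(0) = 0: C = 0 - 3/5 = -3/5
Particular solution: y = 3/5 - (3/5)e^(-5x)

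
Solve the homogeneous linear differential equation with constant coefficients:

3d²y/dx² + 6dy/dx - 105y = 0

Characteristic equation: 3r² + 6r - 105 = 0
Divide by 3: r² + 2r - 35 = 0
Roots: r = 5, -7 (distinct real)
General solution: y = C₁e^(5x) + C₂e^(-7x)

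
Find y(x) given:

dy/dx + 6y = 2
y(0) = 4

General solution: y = 1/3 + Ce^(-6x)
Applying y(0) = 4: C = 4 - 1/3 = 11/3
Particular solution: y = 1/3 + (11/3)e^(-6x)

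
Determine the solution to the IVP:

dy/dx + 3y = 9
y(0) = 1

General solution: y = 3 + Ce^(-3x)
Applying y(0) = 1: C = 1 - 3 = -2
Particular solution: y = 3 - 2e^(-3x)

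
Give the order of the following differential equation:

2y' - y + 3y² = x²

The order is 1 (highest derivative is of order 1).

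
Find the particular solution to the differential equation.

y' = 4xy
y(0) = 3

General solution: y = Ce^(2x²)
Applying IC y(0) = 3:
Particular solution: y = 3e^(2x²)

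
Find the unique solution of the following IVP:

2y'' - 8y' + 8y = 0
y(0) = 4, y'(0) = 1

General solution: y = (C₁ + C₂x)e^(2x)
Repeated root r = 2
Applying ICs: C₁ = 4, C₂ = -7
Particular solution: y = (4 - 7x)e^(2x)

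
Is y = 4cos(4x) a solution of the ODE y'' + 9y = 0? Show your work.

Verification:
y'' = -64cos(4x)
y'' + 9y ≠ 0 (frequency mismatch: got 16 instead of 9)

No, it is not a solution.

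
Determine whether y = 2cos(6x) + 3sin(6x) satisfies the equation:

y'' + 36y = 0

Verification:
y'' = -72cos(6x) - 108sin(6x)
y'' + 36y = 0 ✓

Yes, it is a solution.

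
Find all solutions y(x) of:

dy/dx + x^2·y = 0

Using integrating factor method:

General solution: y = Ce^(-x^3/3)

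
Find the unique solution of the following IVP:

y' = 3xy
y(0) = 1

General solution: y = Ce^(3x²/2)
Applying IC y(0) = 1:
Particular solution: y = e^(3x²/2)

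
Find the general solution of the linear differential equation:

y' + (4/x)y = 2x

Using integrating factor method:

General solution: y = (1/3)x^2 + Cx^(-4)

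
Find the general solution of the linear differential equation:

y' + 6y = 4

Using integrating factor method:

General solution: y = 2/3 + Ce^(-6x)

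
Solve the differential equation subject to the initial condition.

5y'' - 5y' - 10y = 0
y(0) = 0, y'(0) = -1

General solution: y = C₁e^(2x) + C₂e^(-x)
Applying ICs: C₁ = -1/3, C₂ = 1/3
Particular solution: y = -(1/3)e^(2x) + (1/3)e^(-x)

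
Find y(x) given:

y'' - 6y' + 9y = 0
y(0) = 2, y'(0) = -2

General solution: y = (C₁ + C₂x)e^(3x)
Repeated root r = 3
Applying ICs: C₁ = 2, C₂ = -8
Particular solution: y = (2 - 8x)e^(3x)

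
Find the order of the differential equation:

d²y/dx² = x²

The order is 2 (highest derivative is of order 2).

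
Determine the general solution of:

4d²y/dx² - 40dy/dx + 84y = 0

Characteristic equation: 4r² - 40r + 84 = 0
Divide by 4: r² - 10r + 21 = 0
Roots: r = 7, 3 (distinct real)
General solution: y = C₁e^(7x) + C₂e^(3x)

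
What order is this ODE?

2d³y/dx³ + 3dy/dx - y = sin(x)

The order is 3 (highest derivative is of order 3).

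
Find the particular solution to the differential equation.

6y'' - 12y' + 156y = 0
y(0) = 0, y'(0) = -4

General solution: y = e^x(C₁cos(5x) + C₂sin(5x))
Complex roots r = 1 ± 5i
Applying ICs: C₁ = 0, C₂ = -4/5
Particular solution: y = e^x(-(4/5)sin(5x))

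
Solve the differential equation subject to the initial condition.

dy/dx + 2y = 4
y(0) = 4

General solution: y = 2 + Ce^(-2x)
Applying y(0) = 4: C = 4 - 2 = 2
Particular solution: y = 2 + 2e^(-2x)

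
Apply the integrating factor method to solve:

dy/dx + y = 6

Using integrating factor method:

General solution: y = 6 + Ce^(-x)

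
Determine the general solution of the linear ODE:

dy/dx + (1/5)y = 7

Using integrating factor method:

General solution: y = 35 + Ce^(-x/5)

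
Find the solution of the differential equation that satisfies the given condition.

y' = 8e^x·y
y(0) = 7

General solution: y = Ce^(8e^x)
Applying IC y(0) = 7:
Particular solution: y = 7e^(8(e^x - 1))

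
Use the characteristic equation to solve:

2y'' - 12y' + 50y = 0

Characteristic equation: 2r² - 12r + 50 = 0
Divide by 2: r² - 6r + 25 = 0
Roots: r = 3 ± 4i (complex conjugates)
General solution: y = e^(3x)(C₁cos(4x) + C₂sin(4x))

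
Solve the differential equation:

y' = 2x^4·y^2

Separating variables and integrating:
-1/y = 2x^5/5 + C

General solution: y^-1 = (-2/5)x^5 + C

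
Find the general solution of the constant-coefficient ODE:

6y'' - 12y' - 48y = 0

Characteristic equation: 6r² - 12r - 48 = 0
Divide by 6: r² - 2r - 8 = 0
Roots: r = 4, -2 (distinct real)
General solution: y = C₁e^(4x) + C₂e^(-2x)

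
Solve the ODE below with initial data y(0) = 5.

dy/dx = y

General solution: y = Ce^x
Applying IC y(0) = 5:
Particular solution: y = 5e^x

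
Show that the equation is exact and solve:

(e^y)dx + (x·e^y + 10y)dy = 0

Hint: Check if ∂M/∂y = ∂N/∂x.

Verify exactness: ∂M/∂y = ∂N/∂x ✓
Find F(x,y) such that ∂F/∂x = M, ∂F/∂y = N
Solution: x·e^y + 5y² = C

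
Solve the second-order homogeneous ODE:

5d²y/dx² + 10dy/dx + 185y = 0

Characteristic equation: 5r² + 10r + 185 = 0
Divide by 5: r² + 2r + 37 = 0
Roots: r = -1 ± 6i (complex conjugates)
General solution: y = e^(-x)(C₁cos(6x) + C₂sin(6x))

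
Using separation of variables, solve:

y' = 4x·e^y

Separating variables and integrating:
-e^(-y) = 2x² + C

General solution: y = -ln(C - 2x²)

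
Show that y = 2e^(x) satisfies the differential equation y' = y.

Verification:
y = 2e^(x)
y' = 2e^(x)
y = 2e^(x)
y' = y ✓

Yes, it is a solution.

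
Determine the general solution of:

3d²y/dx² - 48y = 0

Characteristic equation: 3r² - 48 = 0
Divide by 3: r² - 16 = 0
Roots: r = 4, -4 (distinct real)
General solution: y = C₁e^(4x) + C₂e^(-4x)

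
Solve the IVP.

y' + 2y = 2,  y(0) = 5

General solution: y = 1 + Ce^(-2x)
Applying y(0) = 5: C = 5 - 1 = 4
Particular solution: y = 1 + 4e^(-2x)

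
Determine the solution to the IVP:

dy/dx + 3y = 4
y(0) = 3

General solution: y = 4/3 + Ce^(-3x)
Applying y(0) = 3: C = 3 - 4/3 = 5/3
Particular solution: y = 4/3 + (5/3)e^(-3x)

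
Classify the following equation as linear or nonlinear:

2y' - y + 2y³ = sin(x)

Nonlinear (y³ term)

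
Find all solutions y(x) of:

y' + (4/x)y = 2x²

Using integrating factor method:

General solution: y = (2/7)x^3 + Cx^(-4)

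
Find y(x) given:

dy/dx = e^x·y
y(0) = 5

General solution: y = Ce^(e^x)
Applying IC y(0) = 5:
Particular solution: y = 5e^(e^x - 1)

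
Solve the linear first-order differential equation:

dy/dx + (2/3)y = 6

Using integrating factor method:

General solution: y = 9 + Ce^(-2x/3)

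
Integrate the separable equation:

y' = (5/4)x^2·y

Separating variables and integrating:
ln|y| = 5x^3/12 + C

General solution: y = Ce^(5x^3/12)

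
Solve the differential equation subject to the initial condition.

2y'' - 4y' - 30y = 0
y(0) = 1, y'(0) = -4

General solution: y = C₁e^(5x) + C₂e^(-3x)
Applying ICs: C₁ = -1/8, C₂ = 9/8
Particular solution: y = -(1/8)e^(5x) + (9/8)e^(-3x)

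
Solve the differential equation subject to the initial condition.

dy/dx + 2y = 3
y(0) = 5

General solution: y = 3/2 + Ce^(-2x)
Applying y(0) = 5: C = 5 - 3/2 = 7/2
Particular solution: y = 3/2 + (7/2)e^(-2x)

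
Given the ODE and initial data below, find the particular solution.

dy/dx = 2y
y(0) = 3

General solution: y = Ce^(2x)
Applying IC y(0) = 3:
Particular solution: y = 3e^(2x)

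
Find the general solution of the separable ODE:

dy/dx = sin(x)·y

Separating variables and integrating:
ln|y| = -cos(x) + C

General solution: y = Ce^(-cos(x))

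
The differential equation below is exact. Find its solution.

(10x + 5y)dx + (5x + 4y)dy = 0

Verify exactness: ∂M/∂y = ∂N/∂x ✓
Find F(x,y) such that ∂F/∂x = M, ∂F/∂y = N
Solution: 5x² + 5xy + 2y² = C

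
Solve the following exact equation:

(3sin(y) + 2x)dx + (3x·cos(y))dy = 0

Verify exactness: ∂M/∂y = ∂N/∂x ✓
Find F(x,y) such that ∂F/∂x = M, ∂F/∂y = N
Solution: 3x·sin(y) + x² = C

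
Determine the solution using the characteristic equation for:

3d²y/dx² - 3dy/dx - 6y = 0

Characteristic equation: 3r² - 3r - 6 = 0
Divide by 3: r² - r - 2 = 0
Roots: r = 2, -1 (distinct real)
General solution: y = C₁e^(2x) + C₂e^(-x)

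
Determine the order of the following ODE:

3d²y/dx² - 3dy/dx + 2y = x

The order is 2 (highest derivative is of order 2).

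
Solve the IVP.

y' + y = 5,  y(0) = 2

General solution: y = 5 + Ce^(-x)
Applying y(0) = 2: C = 2 - 5 = -3
Particular solution: y = 5 - 3e^(-x)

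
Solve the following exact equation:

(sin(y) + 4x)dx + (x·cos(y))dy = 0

Verify exactness: ∂M/∂y = ∂N/∂x ✓
Find F(x,y) such that ∂F/∂x = M, ∂F/∂y = N
Solution: x·sin(y) + 2x² = C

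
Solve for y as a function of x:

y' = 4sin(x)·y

Separating variables and integrating:
ln|y| = -4cos(x) + C

General solution: y = Ce^(-4cos(x))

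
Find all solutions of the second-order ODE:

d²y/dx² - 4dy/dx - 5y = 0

Characteristic equation: r² - 4r - 5 = 0
Roots: r = 5, -1 (distinct real)
General solution: y = C₁e^(5x) + C₂e^(-x)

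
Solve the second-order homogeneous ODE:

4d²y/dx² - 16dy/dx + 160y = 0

Characteristic equation: 4r² - 16r + 160 = 0
Divide by 4: r² - 4r + 40 = 0
Roots: r = 2 ± 6i (complex conjugates)
General solution: y = e^(2x)(C₁cos(6x) + C₂sin(6x))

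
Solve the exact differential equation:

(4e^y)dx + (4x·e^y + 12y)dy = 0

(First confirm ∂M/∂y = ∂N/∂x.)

Verify exactness: ∂M/∂y = ∂N/∂x ✓
Find F(x,y) such that ∂F/∂x = M, ∂F/∂y = N
Solution: 4x·e^y + 6y² = C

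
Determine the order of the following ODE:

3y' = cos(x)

The order is 1 (highest derivative is of order 1).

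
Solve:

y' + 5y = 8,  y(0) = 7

General solution: y = 8/5 + Ce^(-5x)
Applying y(0) = 7: C = 7 - 8/5 = 27/5
Particular solution: y = 8/5 + (27/5)e^(-5x)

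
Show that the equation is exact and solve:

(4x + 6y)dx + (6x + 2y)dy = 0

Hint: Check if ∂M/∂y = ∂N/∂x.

Verify exactness: ∂M/∂y = ∂N/∂x ✓
Find F(x,y) such that ∂F/∂x = M, ∂F/∂y = N
Solution: 2x² + 6xy + y² = C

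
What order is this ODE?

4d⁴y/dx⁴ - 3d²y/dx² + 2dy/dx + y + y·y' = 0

The order is 4 (highest derivative is of order 4).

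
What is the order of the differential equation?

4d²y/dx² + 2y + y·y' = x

The order is 2 (highest derivative is of order 2).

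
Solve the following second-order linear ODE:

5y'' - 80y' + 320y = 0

Characteristic equation: 5r² - 80r + 320 = 0
Divide by 5: r² - 16r + 64 = 0
Factored: (r - 8)² = 0
Repeated root: r = 8
General solution: y = (C₁ + C₂x)e^(8x)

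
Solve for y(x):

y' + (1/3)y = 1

Using integrating factor method:

General solution: y = 3 + Ce^(-x/3)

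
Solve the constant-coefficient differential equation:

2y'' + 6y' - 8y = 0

Characteristic equation: 2r² + 6r - 8 = 0
Divide by 2: r² + 3r - 4 = 0
Roots: r = 1, -4 (distinct real)
General solution: y = C₁e^x + C₂e^(-4x)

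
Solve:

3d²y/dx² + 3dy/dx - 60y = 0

Characteristic equation: 3r² + 3r - 60 = 0
Divide by 3: r² + r - 20 = 0
Roots: r = 4, -5 (distinct real)
General solution: y = C₁e^(4x) + C₂e^(-5x)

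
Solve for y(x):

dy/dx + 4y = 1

Using integrating factor method:

General solution: y = 1/4 + Ce^(-4x)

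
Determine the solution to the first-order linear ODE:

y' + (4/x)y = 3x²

Using integrating factor method:

General solution: y = (3/7)x^3 + Cx^(-4)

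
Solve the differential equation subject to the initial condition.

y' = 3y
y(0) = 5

General solution: y = Ce^(3x)
Applying IC y(0) = 5:
Particular solution: y = 5e^(3x)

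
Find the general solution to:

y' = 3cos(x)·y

Separating variables and integrating:
ln|y| = 3sin(x) + C

General solution: y = Ce^(3sin(x))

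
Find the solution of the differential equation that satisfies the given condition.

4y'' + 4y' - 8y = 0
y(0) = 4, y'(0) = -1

General solution: y = C₁e^x + C₂e^(-2x)
Applying ICs: C₁ = 7/3, C₂ = 5/3
Particular solution: y = (7/3)e^x + (5/3)e^(-2x)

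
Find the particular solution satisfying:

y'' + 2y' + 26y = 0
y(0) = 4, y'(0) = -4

General solution: y = e^(-x)(C₁cos(5x) + C₂sin(5x))
Complex roots r = -1 ± 5i
Applying ICs: C₁ = 4, C₂ = 0
Particular solution: y = e^(-x)(4cos(5x))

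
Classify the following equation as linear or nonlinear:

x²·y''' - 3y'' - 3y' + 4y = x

Linear (y and its derivatives appear to the first power only, no products of y terms)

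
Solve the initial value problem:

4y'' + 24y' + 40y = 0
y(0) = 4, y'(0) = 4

General solution: y = e^(-3x)(C₁cos(x) + C₂sin(x))
Complex roots r = -3 ± i
Applying ICs: C₁ = 4, C₂ = 16
Particular solution: y = e^(-3x)(4cos(x) + 16sin(x))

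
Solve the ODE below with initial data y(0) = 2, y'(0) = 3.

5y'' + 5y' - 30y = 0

General solution: y = C₁e^(2x) + C₂e^(-3x)
Applying ICs: C₁ = 9/5, C₂ = 1/5
Particular solution: y = (9/5)e^(2x) + (1/5)e^(-3x)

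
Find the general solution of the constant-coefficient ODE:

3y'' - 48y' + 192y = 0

Characteristic equation: 3r² - 48r + 192 = 0
Divide by 3: r² - 16r + 64 = 0
Factored: (r - 8)² = 0
Repeated root: r = 8
General solution: y = (C₁ + C₂x)e^(8x)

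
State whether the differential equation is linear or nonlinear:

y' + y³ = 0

Nonlinear (y³ term)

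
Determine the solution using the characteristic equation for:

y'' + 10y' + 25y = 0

Characteristic equation: r² + 10r + 25 = 0
Factored: (r + 5)² = 0
Repeated root: r = -5
General solution: y = (C₁ + C₂x)e^(-5x)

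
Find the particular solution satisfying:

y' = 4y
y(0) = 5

General solution: y = Ce^(4x)
Applying IC y(0) = 5:
Particular solution: y = 5e^(4x)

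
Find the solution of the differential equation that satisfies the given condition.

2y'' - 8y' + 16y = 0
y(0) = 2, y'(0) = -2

General solution: y = e^(2x)(C₁cos(2x) + C₂sin(2x))
Complex roots r = 2 ± 2i
Applying ICs: C₁ = 2, C₂ = -3
Particular solution: y = e^(2x)(2cos(2x) - 3sin(2x))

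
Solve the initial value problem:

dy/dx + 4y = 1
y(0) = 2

General solution: y = 1/4 + Ce^(-4x)
Applying y(0) = 2: C = 2 - 1/4 = 7/4
Particular solution: y = 1/4 + (7/4)e^(-4x)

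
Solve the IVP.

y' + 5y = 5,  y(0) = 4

General solution: y = 1 + Ce^(-5x)
Applying y(0) = 4: C = 4 - 1 = 3
Particular solution: y = 1 + 3e^(-5x)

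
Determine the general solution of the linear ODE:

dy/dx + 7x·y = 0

Using integrating factor method:

General solution: y = Ce^(-7x^2/2)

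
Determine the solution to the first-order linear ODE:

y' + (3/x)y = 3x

Using integrating factor method:

General solution: y = (3/5)x^2 + Cx^(-3)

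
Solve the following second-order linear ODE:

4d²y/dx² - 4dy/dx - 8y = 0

Characteristic equation: 4r² - 4r - 8 = 0
Divide by 4: r² - r - 2 = 0
Roots: r = 2, -1 (distinct real)
General solution: y = C₁e^(2x) + C₂e^(-x)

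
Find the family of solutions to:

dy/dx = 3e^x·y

Separating variables and integrating:
ln|y| = 3e^x + C

General solution: y = Ce^(3e^x)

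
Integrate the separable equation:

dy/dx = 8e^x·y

Separating variables and integrating:
ln|y| = 8e^x + C

General solution: y = Ce^(8e^x)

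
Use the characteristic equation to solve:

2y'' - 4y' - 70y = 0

Characteristic equation: 2r² - 4r - 70 = 0
Divide by 2: r² - 2r - 35 = 0
Roots: r = 7, -5 (distinct real)
General solution: y = C₁e^(7x) + C₂e^(-5x)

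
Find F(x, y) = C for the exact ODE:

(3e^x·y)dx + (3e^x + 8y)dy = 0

Verify exactness: ∂M/∂y = ∂N/∂x ✓
Find F(x,y) such that ∂F/∂x = M, ∂F/∂y = N
Solution: 3e^x·y + 4y² = C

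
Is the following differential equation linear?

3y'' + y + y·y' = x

No. Nonlinear (product y·y')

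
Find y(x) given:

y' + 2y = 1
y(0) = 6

General solution: y = 1/2 + Ce^(-2x)
Applying y(0) = 6: C = 6 - 1/2 = 11/2
Particular solution: y = 1/2 + (11/2)e^(-2x)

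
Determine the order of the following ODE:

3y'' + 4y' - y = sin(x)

The order is 2 (highest derivative is of order 2).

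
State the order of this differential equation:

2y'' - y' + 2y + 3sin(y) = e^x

The order is 2 (highest derivative is of order 2).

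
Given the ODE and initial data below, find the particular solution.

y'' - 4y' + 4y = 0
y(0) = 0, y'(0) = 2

General solution: y = (C₁ + C₂x)e^(2x)
Repeated root r = 2
Applying ICs: C₁ = 0, C₂ = 2
Particular solution: y = 2xe^(2x)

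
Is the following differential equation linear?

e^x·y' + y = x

Yes. Linear (y and its derivatives appear to the first power only, no products of y terms)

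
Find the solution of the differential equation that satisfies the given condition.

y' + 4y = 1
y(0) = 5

General solution: y = 1/4 + Ce^(-4x)
Applying y(0) = 5: C = 5 - 1/4 = 19/4
Particular solution: y = 1/4 + (19/4)e^(-4x)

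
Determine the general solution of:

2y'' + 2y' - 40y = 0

Characteristic equation: 2r² + 2r - 40 = 0
Divide by 2: r² + r - 20 = 0
Roots: r = 4, -5 (distinct real)
General solution: y = C₁e^(4x) + C₂e^(-5x)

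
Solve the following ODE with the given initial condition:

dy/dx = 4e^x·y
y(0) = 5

General solution: y = Ce^(4e^x)
Applying IC y(0) = 5:
Particular solution: y = 5e^(4(e^x - 1))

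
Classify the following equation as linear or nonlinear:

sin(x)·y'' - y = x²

Linear (y and its derivatives appear to the first power only, no products of y terms)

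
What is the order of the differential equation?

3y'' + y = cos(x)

The order is 2 (highest derivative is of order 2).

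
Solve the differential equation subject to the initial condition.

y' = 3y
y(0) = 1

General solution: y = Ce^(3x)
Applying IC y(0) = 1:
Particular solution: y = e^(3x)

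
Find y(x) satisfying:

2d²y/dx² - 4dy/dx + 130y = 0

Characteristic equation: 2r² - 4r + 130 = 0
Divide by 2: r² - 2r + 65 = 0
Roots: r = 1 ± 8i (complex conjugates)
General solution: y = e^x(C₁cos(8x) + C₂sin(8x))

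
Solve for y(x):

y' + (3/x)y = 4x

Using integrating factor method:

General solution: y = (4/5)x^2 + Cx^(-3)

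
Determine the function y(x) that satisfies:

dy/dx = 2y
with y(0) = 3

General solution: y = Ce^(2x)
Applying IC y(0) = 3:
Particular solution: y = 3e^(2x)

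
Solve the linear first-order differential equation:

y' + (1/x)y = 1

Using integrating factor method:

General solution: y = (1/2)x + C/x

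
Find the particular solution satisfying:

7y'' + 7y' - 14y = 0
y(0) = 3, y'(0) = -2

General solution: y = C₁e^x + C₂e^(-2x)
Applying ICs: C₁ = 4/3, C₂ = 5/3
Particular solution: y = (4/3)e^x + (5/3)e^(-2x)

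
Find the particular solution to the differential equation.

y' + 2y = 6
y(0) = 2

General solution: y = 3 + Ce^(-2x)
Applying y(0) = 2: C = 2 - 3 = -1
Particular solution: y = 3 - e^(-2x)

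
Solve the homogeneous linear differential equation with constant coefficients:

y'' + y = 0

Characteristic equation: r² + 1 = 0
Roots: r = ±i (complex conjugates)
General solution: y = C₁cos(x) + C₂sin(x)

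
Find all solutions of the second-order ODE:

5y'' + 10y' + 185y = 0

Characteristic equation: 5r² + 10r + 185 = 0
Divide by 5: r² + 2r + 37 = 0
Roots: r = -1 ± 6i (complex conjugates)
General solution: y = e^(-x)(C₁cos(6x) + C₂sin(6x))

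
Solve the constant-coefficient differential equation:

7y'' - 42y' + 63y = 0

Characteristic equation: 7r² - 42r + 63 = 0
Divide by 7: r² - 6r + 9 = 0
Factored: (r - 3)² = 0
Repeated root: r = 3
General solution: y = (C₁ + C₂x)e^(3x)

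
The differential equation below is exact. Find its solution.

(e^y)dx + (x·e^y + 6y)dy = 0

Verify exactness: ∂M/∂y = ∂N/∂x ✓
Find F(x,y) such that ∂F/∂x = M, ∂F/∂y = N
Solution: x·e^y + 3y² = C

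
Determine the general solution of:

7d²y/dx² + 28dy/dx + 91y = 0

Characteristic equation: 7r² + 28r + 91 = 0
Divide by 7: r² + 4r + 13 = 0
Roots: r = -2 ± 3i (complex conjugates)
General solution: y = e^(-2x)(C₁cos(3x) + C₂sin(3x))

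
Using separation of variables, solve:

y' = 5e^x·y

Separating variables and integrating:
ln|y| = 5e^x + C

General solution: y = Ce^(5e^x)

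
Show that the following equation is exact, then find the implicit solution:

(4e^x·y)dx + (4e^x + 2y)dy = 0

Verify exactness: ∂M/∂y = ∂N/∂x ✓
Find F(x,y) such that ∂F/∂x = M, ∂F/∂y = N
Solution: 4e^x·y + y² = C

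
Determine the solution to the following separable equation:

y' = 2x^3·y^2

Separating variables and integrating:
-1/y = x^4/2 + C

General solution: y^-1 = (-1/2)x^4 + C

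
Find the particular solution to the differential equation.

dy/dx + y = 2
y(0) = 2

General solution: y = 2 + Ce^(-x)
Applying y(0) = 2: C = 2 - 2 = 0
Particular solution: y = 2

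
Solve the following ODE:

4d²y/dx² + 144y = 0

Characteristic equation: 4r² + 144 = 0
Divide by 4: r² + 36 = 0
Roots: r = ±6i (complex conjugates)
General solution: y = C₁cos(6x) + C₂sin(6x)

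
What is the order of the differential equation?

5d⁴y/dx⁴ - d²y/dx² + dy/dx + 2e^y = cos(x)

The order is 4 (highest derivative is of order 4).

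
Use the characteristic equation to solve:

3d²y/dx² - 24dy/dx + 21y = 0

Characteristic equation: 3r² - 24r + 21 = 0
Divide by 3: r² - 8r + 7 = 0
Roots: r = 1, 7 (distinct real)
General solution: y = C₁e^x + C₂e^(7x)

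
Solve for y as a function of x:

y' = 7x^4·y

Separating variables and integrating:
ln|y| = 7x^5/5 + C

General solution: y = Ce^(7x^5/5)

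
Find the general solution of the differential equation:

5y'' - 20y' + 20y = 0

Characteristic equation: 5r² - 20r + 20 = 0
Divide by 5: r² - 4r + 4 = 0
Factored: (r - 2)² = 0
Repeated root: r = 2
General solution: y = (C₁ + C₂x)e^(2x)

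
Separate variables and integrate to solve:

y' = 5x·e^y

Separating variables and integrating:
-e^(-y) = 5x²/2 + C

General solution: y = -ln(C - 5x²/2)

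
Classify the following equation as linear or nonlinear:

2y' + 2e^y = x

Nonlinear (e^y is nonlinear in y)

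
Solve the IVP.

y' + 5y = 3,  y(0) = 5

General solution: y = 3/5 + Ce^(-5x)
Applying y(0) = 5: C = 5 - 3/5 = 22/5
Particular solution: y = 3/5 + (22/5)e^(-5x)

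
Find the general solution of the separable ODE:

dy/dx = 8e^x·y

Separating variables and integrating:
ln|y| = 8e^x + C

General solution: y = Ce^(8e^x)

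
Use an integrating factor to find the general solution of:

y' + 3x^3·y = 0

Using integrating factor method:

General solution: y = Ce^(-3x^4/4)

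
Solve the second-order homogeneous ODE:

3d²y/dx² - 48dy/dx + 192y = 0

Characteristic equation: 3r² - 48r + 192 = 0
Divide by 3: r² - 16r + 64 = 0
Factored: (r - 8)² = 0
Repeated root: r = 8
General solution: y = (C₁ + C₂x)e^(8x)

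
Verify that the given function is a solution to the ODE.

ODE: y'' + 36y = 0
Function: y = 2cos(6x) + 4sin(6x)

Verification:
y'' = -72cos(6x) - 144sin(6x)
y'' + 36y = 0 ✓

Yes, it is a solution.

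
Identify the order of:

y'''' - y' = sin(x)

The order is 4 (highest derivative is of order 4).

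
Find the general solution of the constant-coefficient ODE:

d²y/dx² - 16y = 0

Characteristic equation: r² - 16 = 0
Roots: r = 4, -4 (distinct real)
General solution: y = C₁e^(4x) + C₂e^(-4x)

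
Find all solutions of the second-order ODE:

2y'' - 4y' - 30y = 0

Characteristic equation: 2r² - 4r - 30 = 0
Divide by 2: r² - 2r - 15 = 0
Roots: r = 5, -3 (distinct real)
General solution: y = C₁e^(5x) + C₂e^(-3x)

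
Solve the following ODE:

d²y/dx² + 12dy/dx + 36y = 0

Characteristic equation: r² + 12r + 36 = 0
Factored: (r + 6)² = 0
Repeated root: r = -6
General solution: y = (C₁ + C₂x)e^(-6x)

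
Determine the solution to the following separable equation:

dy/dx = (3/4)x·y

Separating variables and integrating:
ln|y| = 3x^2/8 + C

General solution: y = Ce^(3x^2/8)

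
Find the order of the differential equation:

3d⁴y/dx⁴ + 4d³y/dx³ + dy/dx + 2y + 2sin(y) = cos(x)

The order is 4 (highest derivative is of order 4).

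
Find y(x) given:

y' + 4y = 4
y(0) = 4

General solution: y = 1 + Ce^(-4x)
Applying y(0) = 4: C = 4 - 1 = 3
Particular solution: y = 1 + 3e^(-4x)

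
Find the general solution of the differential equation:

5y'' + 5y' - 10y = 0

Characteristic equation: 5r² + 5r - 10 = 0
Divide by 5: r² + r - 2 = 0
Roots: r = 1, -2 (distinct real)
General solution: y = C₁e^x + C₂e^(-2x)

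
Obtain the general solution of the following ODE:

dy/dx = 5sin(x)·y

Separating variables and integrating:
ln|y| = -5cos(x) + C

General solution: y = Ce^(-5cos(x))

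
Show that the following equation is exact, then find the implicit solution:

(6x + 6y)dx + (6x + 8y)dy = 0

Verify exactness: ∂M/∂y = ∂N/∂x ✓
Find F(x,y) such that ∂F/∂x = M, ∂F/∂y = N
Solution: 3x² + 6xy + 4y² = C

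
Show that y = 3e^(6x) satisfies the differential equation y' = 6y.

Verification:
y = 3e^(6x)
y' = 18e^(6x)
6y = 18e^(6x)
y' = 6y ✓

Yes, it is a solution.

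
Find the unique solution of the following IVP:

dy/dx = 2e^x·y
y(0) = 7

General solution: y = Ce^(2e^x)
Applying IC y(0) = 7:
Particular solution: y = 7e^(2(e^x - 1))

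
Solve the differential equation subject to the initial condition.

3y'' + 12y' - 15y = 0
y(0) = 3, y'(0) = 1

General solution: y = C₁e^x + C₂e^(-5x)
Applying ICs: C₁ = 8/3, C₂ = 1/3
Particular solution: y = (8/3)e^x + (1/3)e^(-5x)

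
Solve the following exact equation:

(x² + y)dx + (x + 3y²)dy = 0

Verify exactness: ∂M/∂y = ∂N/∂x ✓
Find F(x,y) such that ∂F/∂x = M, ∂F/∂y = N
Solution: x³/3 + xy + y³ = C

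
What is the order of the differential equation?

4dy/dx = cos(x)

The order is 1 (highest derivative is of order 1).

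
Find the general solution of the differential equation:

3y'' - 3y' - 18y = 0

Characteristic equation: 3r² - 3r - 18 = 0
Divide by 3: r² - r - 6 = 0
Roots: r = 3, -2 (distinct real)
General solution: y = C₁e^(3x) + C₂e^(-2x)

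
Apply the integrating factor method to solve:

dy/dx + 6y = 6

Using integrating factor method:

General solution: y = 1 + Ce^(-6x)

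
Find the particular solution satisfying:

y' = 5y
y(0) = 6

General solution: y = Ce^(5x)
Applying IC y(0) = 6:
Particular solution: y = 6e^(5x)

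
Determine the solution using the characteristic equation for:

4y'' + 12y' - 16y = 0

Characteristic equation: 4r² + 12r - 16 = 0
Divide by 4: r² + 3r - 4 = 0
Roots: r = 1, -4 (distinct real)
General solution: y = C₁e^x + C₂e^(-4x)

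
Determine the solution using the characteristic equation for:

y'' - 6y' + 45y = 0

Characteristic equation: r² - 6r + 45 = 0
Roots: r = 3 ± 6i (complex conjugates)
General solution: y = e^(3x)(C₁cos(6x) + C₂sin(6x))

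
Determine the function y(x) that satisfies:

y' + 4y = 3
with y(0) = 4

General solution: y = 3/4 + Ce^(-4x)
Applying y(0) = 4: C = 4 - 3/4 = 13/4
Particular solution: y = 3/4 + (13/4)e^(-4x)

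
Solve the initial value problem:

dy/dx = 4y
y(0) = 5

General solution: y = Ce^(4x)
Applying IC y(0) = 5:
Particular solution: y = 5e^(4x)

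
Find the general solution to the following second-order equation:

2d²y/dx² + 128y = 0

Characteristic equation: 2r² + 128 = 0
Divide by 2: r² + 64 = 0
Roots: r = ±8i (complex conjugates)
General solution: y = C₁cos(8x) + C₂sin(8x)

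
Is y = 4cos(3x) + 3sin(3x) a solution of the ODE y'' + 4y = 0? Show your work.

Verification:
y'' = -36cos(3x) - 27sin(3x)
y'' + 4y ≠ 0 (frequency mismatch: got 9 instead of 4)

No, it is not a solution.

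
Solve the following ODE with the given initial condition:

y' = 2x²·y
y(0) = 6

General solution: y = Ce^(2x³/3)
Applying IC y(0) = 6:
Particular solution: y = 6e^(2x³/3)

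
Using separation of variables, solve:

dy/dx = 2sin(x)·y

Separating variables and integrating:
ln|y| = -2cos(x) + C

General solution: y = Ce^(-2cos(x))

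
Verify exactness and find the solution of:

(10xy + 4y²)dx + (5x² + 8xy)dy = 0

Verify exactness: ∂M/∂y = ∂N/∂x ✓
Find F(x,y) such that ∂F/∂x = M, ∂F/∂y = N
Solution: 5x²y + 4xy² = C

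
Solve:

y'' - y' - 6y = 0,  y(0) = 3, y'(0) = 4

General solution: y = C₁e^(3x) + C₂e^(-2x)
Applying ICs: C₁ = 2, C₂ = 1
Particular solution: y = 2e^(3x) + e^(-2x)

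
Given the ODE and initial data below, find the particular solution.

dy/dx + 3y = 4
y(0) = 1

General solution: y = 4/3 + Ce^(-3x)
Applying y(0) = 1: C = 1 - 4/3 = -1/3
Particular solution: y = 4/3 - (1/3)e^(-3x)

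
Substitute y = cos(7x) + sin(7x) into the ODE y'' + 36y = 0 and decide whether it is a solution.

Verification:
y'' = -49cos(7x) - 49sin(7x)
y'' + 36y ≠ 0 (frequency mismatch: got 49 instead of 36)

No, it is not a solution.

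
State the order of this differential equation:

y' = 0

The order is 1 (highest derivative is of order 1).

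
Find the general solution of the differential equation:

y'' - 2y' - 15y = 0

Characteristic equation: r² - 2r - 15 = 0
Roots: r = 5, -3 (distinct real)
General solution: y = C₁e^(5x) + C₂e^(-3x)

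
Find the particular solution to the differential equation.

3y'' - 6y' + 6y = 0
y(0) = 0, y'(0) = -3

General solution: y = e^x(C₁cos(x) + C₂sin(x))
Complex roots r = 1 ± i
Applying ICs: C₁ = 0, C₂ = -3
Particular solution: y = e^x(-3sin(x))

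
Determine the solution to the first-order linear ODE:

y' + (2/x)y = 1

Using integrating factor method:

General solution: y = (1/3)x + Cx^(-2)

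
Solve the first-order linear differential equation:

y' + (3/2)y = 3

Using integrating factor method:

General solution: y = 2 + Ce^(-3x/2)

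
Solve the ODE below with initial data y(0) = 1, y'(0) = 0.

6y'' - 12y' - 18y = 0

General solution: y = C₁e^(3x) + C₂e^(-x)
Applying ICs: C₁ = 1/4, C₂ = 3/4
Particular solution: y = (1/4)e^(3x) + (3/4)e^(-x)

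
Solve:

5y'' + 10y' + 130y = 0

Characteristic equation: 5r² + 10r + 130 = 0
Divide by 5: r² + 2r + 26 = 0
Roots: r = -1 ± 5i (complex conjugates)
General solution: y = e^(-x)(C₁cos(5x) + C₂sin(5x))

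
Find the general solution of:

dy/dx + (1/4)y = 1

Using integrating factor method:

General solution: y = 4 + Ce^(-x/4)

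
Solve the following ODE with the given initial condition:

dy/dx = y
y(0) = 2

General solution: y = Ce^x
Applying IC y(0) = 2:
Particular solution: y = 2e^x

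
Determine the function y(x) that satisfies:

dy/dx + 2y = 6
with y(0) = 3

General solution: y = 3 + Ce^(-2x)
Applying y(0) = 3: C = 3 - 3 = 0
Particular solution: y = 3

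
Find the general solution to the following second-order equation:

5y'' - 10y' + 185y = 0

Characteristic equation: 5r² - 10r + 185 = 0
Divide by 5: r² - 2r + 37 = 0
Roots: r = 1 ± 6i (complex conjugates)
General solution: y = e^x(C₁cos(6x) + C₂sin(6x))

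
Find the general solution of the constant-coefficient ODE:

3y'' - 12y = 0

Characteristic equation: 3r² - 12 = 0
Divide by 3: r² - 4 = 0
Roots: r = 2, -2 (distinct real)
General solution: y = C₁e^(2x) + C₂e^(-2x)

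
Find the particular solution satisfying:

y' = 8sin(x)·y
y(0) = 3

General solution: y = Ce^(-8cos(x))
Applying IC y(0) = 3:
Particular solution: y = 3e^(8(1-cos(x)))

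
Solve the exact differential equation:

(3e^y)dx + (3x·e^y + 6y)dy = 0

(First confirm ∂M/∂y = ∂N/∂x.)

Verify exactness: ∂M/∂y = ∂N/∂x ✓
Find F(x,y) such that ∂F/∂x = M, ∂F/∂y = N
Solution: 3x·e^y + 3y² = C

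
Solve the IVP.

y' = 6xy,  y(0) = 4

General solution: y = Ce^(3x²)
Applying IC y(0) = 4:
Particular solution: y = 4e^(3x²)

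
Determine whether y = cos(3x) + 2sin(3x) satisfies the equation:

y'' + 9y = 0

Verification:
y'' = -9cos(3x) - 18sin(3x)
y'' + 9y = 0 ✓

Yes, it is a solution.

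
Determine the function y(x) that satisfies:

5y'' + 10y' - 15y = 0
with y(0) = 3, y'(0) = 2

General solution: y = C₁e^x + C₂e^(-3x)
Applying ICs: C₁ = 11/4, C₂ = 1/4
Particular solution: y = (11/4)e^x + (1/4)e^(-3x)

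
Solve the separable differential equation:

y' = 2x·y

Separating variables and integrating:
ln|y| = x^2 + C

General solution: y = Ce^(x^2)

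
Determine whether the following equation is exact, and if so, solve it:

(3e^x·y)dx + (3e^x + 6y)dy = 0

Verify exactness: ∂M/∂y = ∂N/∂x ✓
Find F(x,y) such that ∂F/∂x = M, ∂F/∂y = N
Solution: 3e^x·y + 3y² = C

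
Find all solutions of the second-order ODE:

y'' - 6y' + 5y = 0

Characteristic equation: r² - 6r + 5 = 0
Roots: r = 5, 1 (distinct real)
General solution: y = C₁e^(5x) + C₂e^x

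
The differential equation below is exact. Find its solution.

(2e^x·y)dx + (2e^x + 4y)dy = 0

Verify exactness: ∂M/∂y = ∂N/∂x ✓
Find F(x,y) such that ∂F/∂x = M, ∂F/∂y = N
Solution: 2e^x·y + 2y² = C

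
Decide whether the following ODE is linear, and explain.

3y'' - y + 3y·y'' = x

Nonlinear (y·y'' term)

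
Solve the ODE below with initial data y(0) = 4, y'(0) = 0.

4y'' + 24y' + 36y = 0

General solution: y = (C₁ + C₂x)e^(-3x)
Repeated root r = -3
Applying ICs: C₁ = 4, C₂ = 12
Particular solution: y = (4 + 12x)e^(-3x)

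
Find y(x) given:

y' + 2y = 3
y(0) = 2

General solution: y = 3/2 + Ce^(-2x)
Applying y(0) = 2: C = 2 - 3/2 = 1/2
Particular solution: y = 3/2 + (1/2)e^(-2x)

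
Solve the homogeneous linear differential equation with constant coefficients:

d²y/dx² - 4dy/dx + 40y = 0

Characteristic equation: r² - 4r + 40 = 0
Roots: r = 2 ± 6i (complex conjugates)
General solution: y = e^(2x)(C₁cos(6x) + C₂sin(6x))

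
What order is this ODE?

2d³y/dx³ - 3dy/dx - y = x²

The order is 3 (highest derivative is of order 3).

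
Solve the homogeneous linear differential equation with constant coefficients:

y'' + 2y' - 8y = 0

Characteristic equation: r² + 2r - 8 = 0
Roots: r = 2, -4 (distinct real)
General solution: y = C₁e^(2x) + C₂e^(-4x)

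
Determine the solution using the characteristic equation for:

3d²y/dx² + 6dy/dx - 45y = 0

Characteristic equation: 3r² + 6r - 45 = 0
Divide by 3: r² + 2r - 15 = 0
Roots: r = 3, -5 (distinct real)
General solution: y = C₁e^(3x) + C₂e^(-5x)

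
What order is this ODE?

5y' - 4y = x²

The order is 1 (highest derivative is of order 1).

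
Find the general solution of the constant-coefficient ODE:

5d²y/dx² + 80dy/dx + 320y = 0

Characteristic equation: 5r² + 80r + 320 = 0
Divide by 5: r² + 16r + 64 = 0
Factored: (r + 8)² = 0
Repeated root: r = -8
General solution: y = (C₁ + C₂x)e^(-8x)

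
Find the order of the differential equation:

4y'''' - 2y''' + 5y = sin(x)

The order is 4 (highest derivative is of order 4).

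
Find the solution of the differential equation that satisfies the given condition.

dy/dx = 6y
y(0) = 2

General solution: y = Ce^(6x)
Applying IC y(0) = 2:
Particular solution: y = 2e^(6x)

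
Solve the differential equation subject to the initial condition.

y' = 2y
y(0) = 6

General solution: y = Ce^(2x)
Applying IC y(0) = 6:
Particular solution: y = 6e^(2x)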